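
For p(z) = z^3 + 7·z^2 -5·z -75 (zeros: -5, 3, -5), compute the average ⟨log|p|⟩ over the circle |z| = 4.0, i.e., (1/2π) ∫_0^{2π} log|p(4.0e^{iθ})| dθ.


Zeros: -5, -5, 3; r = 4.0.
Inside |z| < r: 3. Outside (|z| ≥ r): -5, -5.
p(0) = -75, so log|p(0)| = log(75) = 4.3175.
Apply Jensen: I(r) = log|p(0)| + Σ_k log(r/|z_k|), summed over zeros inside |z| < r.
  log(r/|z_k|) for z_k = 3: log(4.0/3) = 0.2877
  Outside zeros (-5, -5) contribute nothing to the Jensen sum.
Sum over inside zeros: 0.2877.
I(r) = log|p(0)| + (inside sum) = 4.3175 + 0.2877 = 4.6052.
Note: since some zeros are outside |z| ≤ r, the simplified n·log(r) form does NOT apply — only the inside zeros contribute.

I(r) ≈ 4.6052.


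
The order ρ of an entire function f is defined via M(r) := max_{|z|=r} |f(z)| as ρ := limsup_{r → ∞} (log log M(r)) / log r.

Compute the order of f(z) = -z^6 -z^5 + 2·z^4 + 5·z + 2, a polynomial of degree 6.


|f(z)| ≤ Σ|c_k|·r^k = O(r^6) as r → ∞. Polynomial growth is O(e^{r^ε}) for every ε > 0 (since r^6/e^{r^ε} → 0), so ρ ≤ ε for all ε > 0, i.e. ρ = 0. Every nonconstant polynomial has order 0.
Therefore ρ = 0.

Order ρ = 0.


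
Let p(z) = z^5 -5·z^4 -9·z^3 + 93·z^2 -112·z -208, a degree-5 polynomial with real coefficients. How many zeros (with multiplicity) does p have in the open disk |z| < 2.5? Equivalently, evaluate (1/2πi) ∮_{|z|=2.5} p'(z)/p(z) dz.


The zeros of p are: -1, -4, 4, (3 + 2i), (3 - 2i).
Their magnitudes are: 1, 4, 4, 3.606, 3.606.
Zeros with |z| < R = 2.5: -1.
Count = 1.
By the argument principle, (1/2πi) ∮_{|z|=R} p'(z)/p(z) dz equals exactly this count.

Number of zeros inside |z| < 2.5: 1.


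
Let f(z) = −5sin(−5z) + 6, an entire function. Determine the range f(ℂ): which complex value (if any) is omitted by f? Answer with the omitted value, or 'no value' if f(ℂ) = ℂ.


Little Picard bounds the complement of f(ℂ) to at most one point.
sin is entire and surjective onto ℂ: for every w ∈ ℂ, sin(ζ) = w has a solution ζ ∈ ℂ (e.g., via the complex inverse arcsin). With ζ = −5z this gives z = ζ/(-5). Then -5·sin(−5z) takes every value in -5·ℂ = ℂ, and adding 6 is a bijection of ℂ. So f is surjective and omits no value. (Note: only on the real line is sin bounded by [−1, 1].)

Omitted value: no value.


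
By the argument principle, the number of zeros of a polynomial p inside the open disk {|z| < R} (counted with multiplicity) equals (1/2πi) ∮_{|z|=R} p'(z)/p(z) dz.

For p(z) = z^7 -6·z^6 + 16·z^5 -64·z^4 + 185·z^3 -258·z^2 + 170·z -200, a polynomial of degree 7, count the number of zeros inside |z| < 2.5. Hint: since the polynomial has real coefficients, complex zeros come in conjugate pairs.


The zeros of p are: 4, (0 + 1i), (0 - 1i), (2 + 1i), (2 - 1i), (-1 + 3i), (-1 - 3i).
Their magnitudes are: 4, 1, 1, 2.236, 2.236, 3.162, 3.162.
Zeros with |z| < R = 2.5: (0 + 1i), (0 - 1i), (2 + 1i), (2 - 1i).
Count = 4.
By the argument principle, (1/2πi) ∮_{|z|=R} p'(z)/p(z) dz equals exactly this count.

Number of zeros inside |z| < 2.5: 4.


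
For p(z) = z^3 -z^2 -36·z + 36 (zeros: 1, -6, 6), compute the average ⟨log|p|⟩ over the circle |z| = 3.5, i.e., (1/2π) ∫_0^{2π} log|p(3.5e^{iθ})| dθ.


Zeros: -6, 1, 6; r = 3.5.
Inside |z| < r: 1. Outside (|z| ≥ r): -6, 6.
p(0) = 36, so log|p(0)| = log(36) = 3.5835.
Apply Jensen: I(r) = log|p(0)| + Σ_k log(r/|z_k|), summed over zeros inside |z| < r.
  log(r/|z_k|) for z_k = 1: log(3.5/1) = 1.2528
  Outside zeros (-6, 6) contribute nothing to the Jensen sum.
Sum over inside zeros: 1.2528.
I(r) = log|p(0)| + (inside sum) = 3.5835 + 1.2528 = 4.8363.
Note: since some zeros are outside |z| ≤ r, the simplified n·log(r) form does NOT apply — only the inside zeros contribute.

I(r) ≈ 4.8363.


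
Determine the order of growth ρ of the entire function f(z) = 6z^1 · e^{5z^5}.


M(r) = max_{|z|=r} |6|·|z|^1·|e^{5z^5}| = 6·r^1 · e^{5r^5} (the factors attain their maxima compatibly on |z|=r). Then log M(r) = log 6 + 1·log r + 5r^5, dominated by the last term, so log log M(r) ~ 5·log r. The polynomial factor 6z^1 contributes only a log r term and does not affect the order. ρ = 5.
Therefore ρ = 5.

Order ρ = 5.


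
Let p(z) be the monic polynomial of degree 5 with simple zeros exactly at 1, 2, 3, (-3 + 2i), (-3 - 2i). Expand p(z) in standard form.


The polynomial is p(z) = ∏_{α ∈ S} (z − α), where S = {1, 2, 3, (-3 + 2i), (-3 - 2i)}.
Expanding the product yields: p(z) = z^5 -12·z^3 -18·z^2 + 107·z -78.
Note conjugate pairs combine to real quadratics: (z − (-3+2i))(z − (-3−2i)) = z² + 6z + 13.
The resulting polynomial has degree 5 and real coefficients as required.

p(z) = z^5 -12·z^3 -18·z^2 + 107·z -78.


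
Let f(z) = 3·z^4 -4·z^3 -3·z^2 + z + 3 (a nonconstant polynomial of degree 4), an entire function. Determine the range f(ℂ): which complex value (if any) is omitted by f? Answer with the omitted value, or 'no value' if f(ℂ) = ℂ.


Little Picard bounds the complement of f(ℂ) to at most one point.
For every w ∈ ℂ, the equation p(z) − w = 0 is a nonconstant polynomial in z and hence has at least one root by the fundamental theorem of algebra. So p is surjective onto ℂ, omitting no value.

Omitted value: no value.


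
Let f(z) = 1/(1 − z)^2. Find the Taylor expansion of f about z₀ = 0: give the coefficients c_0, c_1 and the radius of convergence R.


Let w = z − z₀, so z = z₀ + w.
Then 1 − z = 1 − (z₀ + w) = (1 − z₀) − w = 1 − w.
f(z) = 1/(1 − w)^2 = (1/(1)^2) · (1 − w/(1))^{−2}.
By the binomial series (1−u)^{−2} = Σ_{n≥0} C(n+1, 1) u^n for |u|<1, with u = w/(1):
  c_n = C(n+1, 1) / (1)^(n+2).
  c_0 = 1/(1)^2 = 1.
  c_1 = 2/(1)^3 = 2.
The series is valid for |w/d| < 1, i.e. |z − z₀| < |d|.
Radius of convergence: R = |1 − z₀| = |1| = 1 (distance from z₀ to the singularity z = 1).

c_0 = 1, c_1 = 2; R = 1.


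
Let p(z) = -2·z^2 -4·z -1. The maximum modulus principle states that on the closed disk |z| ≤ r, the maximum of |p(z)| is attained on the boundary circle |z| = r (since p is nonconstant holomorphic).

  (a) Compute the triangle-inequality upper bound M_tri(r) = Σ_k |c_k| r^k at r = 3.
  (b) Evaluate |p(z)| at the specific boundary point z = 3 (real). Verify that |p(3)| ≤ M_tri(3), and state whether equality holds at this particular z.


Coefficients: c_0 = -1, c_1 = -4, c_2 = -2. Radius r = 3.
Part (a). Triangle bound: M_tri(r) = Σ_k |c_k| r^k
  = |-1|·3^0 + |-4|·3^1 + |-2|·3^2
  = 1 + 12 + 18 = 31.
This bounds M(r) := max_{|z|=r} |p(z)| from above; equality holds iff all terms c_k z^k can be made to align in phase at a single z on |z|=r.
Part (b). At z = 3 (real, on the circle |z| = r):
  p(3) = (-1)·3^0 + (-4)·3^1 + (-2)·3^2 = -31.
  |p(3)| = 31.
Since all nonzero coefficients share the same sign, |p(3)| = 31 = M_tri(3); the triangle bound is attained at z = 3, so in fact M(r) = 31.

M_tri(3) = 31; |p(3)| = 31; equality at z=3: yes.


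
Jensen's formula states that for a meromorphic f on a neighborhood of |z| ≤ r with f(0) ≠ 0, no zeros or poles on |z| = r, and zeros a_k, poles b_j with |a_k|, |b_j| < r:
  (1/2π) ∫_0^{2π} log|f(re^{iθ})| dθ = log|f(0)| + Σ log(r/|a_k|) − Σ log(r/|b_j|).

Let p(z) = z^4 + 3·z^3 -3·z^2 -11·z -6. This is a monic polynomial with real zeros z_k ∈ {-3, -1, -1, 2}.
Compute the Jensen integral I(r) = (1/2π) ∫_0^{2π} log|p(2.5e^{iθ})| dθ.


Zeros: -3, -1, -1, 2; r = 2.5.
Inside |z| < r: -1, -1, 2. Outside (|z| ≥ r): -3.
p(0) = -6, so log|p(0)| = log(6) = 1.7918.
Apply Jensen: I(r) = log|p(0)| + Σ_k log(r/|z_k|), summed over zeros inside |z| < r.
  log(r/|z_k|) for z_k = -1: log(2.5/1) = 0.9163
  log(r/|z_k|) for z_k = -1: log(2.5/1) = 0.9163
  log(r/|z_k|) for z_k = 2: log(2.5/2) = 0.2231
  Outside zeros (-3) contribute nothing to the Jensen sum.
Sum over inside zeros: 2.0557.
I(r) = log|p(0)| + (inside sum) = 1.7918 + 2.0557 = 3.8475.
Note: since some zeros are outside |z| ≤ r, the simplified n·log(r) form does NOT apply — only the inside zeros contribute.

I(r) ≈ 3.8475.


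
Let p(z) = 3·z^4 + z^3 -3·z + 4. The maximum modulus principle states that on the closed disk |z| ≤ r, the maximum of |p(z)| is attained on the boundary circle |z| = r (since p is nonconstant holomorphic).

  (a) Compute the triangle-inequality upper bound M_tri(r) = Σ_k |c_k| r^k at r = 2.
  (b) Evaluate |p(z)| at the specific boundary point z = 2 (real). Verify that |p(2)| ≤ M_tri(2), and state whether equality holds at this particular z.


Coefficients: c_0 = 4, c_1 = -3, c_2 = 0, c_3 = 1, c_4 = 3. Radius r = 2.
Part (a). Triangle bound: M_tri(r) = Σ_k |c_k| r^k
  = |4|·2^0 + |-3|·2^1 + |0|·2^2 + |1|·2^3 + |3|·2^4
  = 4 + 6 + 0 + 8 + 48 = 66.
This bounds M(r) := max_{|z|=r} |p(z)| from above; equality holds iff all terms c_k z^k can be made to align in phase at a single z on |z|=r.
Part (b). At z = 2 (real, on the circle |z| = r):
  p(2) = (4)·2^0 + (-3)·2^1 + (0)·2^2 + (1)·2^3 + (3)·2^4 = 54.
  |p(2)| = 54.
Check: |p(2)| = 54 ≤ 66 = M_tri(2). ✓ Equality does not hold at z = 2 (the coefficients have mixed signs, so the terms do not all align in phase there).

M_tri(2) = 66; |p(2)| = 54; equality at z=2: no.


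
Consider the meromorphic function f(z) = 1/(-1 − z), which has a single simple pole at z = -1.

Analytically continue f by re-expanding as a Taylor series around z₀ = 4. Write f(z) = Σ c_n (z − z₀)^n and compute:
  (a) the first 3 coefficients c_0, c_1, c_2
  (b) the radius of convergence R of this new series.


Let w = z − z₀, so z = z₀ + w.
Then -1 − z = -1 − (z₀ + w) = (-1 − z₀) − w = -5 − w.
f(z) = 1/(-5 − w) = (1/(-5)) · 1/(1 − w/(-5)) = Σ_{n≥0} w^n / (-5)^(n+1).
So c_n = 1/(-5)^(n+1):
  c_0 = 1/(-5)^1 = -1/5.
  c_1 = 1/(-5)^2 = 1/25.
  c_2 = 1/(-5)^3 = -1/125.
The series is valid for |w/d| < 1, i.e. |z − z₀| < |d|.
Radius of convergence: R = |-1 − z₀| = |-5| = 5 (distance from z₀ to the singularity z = -1).

c_0 = -1/5, c_1 = 1/25, c_2 = -1/125; R = 5.


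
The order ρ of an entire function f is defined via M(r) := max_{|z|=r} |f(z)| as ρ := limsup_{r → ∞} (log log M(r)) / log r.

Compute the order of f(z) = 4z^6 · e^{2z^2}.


M(r) = max_{|z|=r} |4|·|z|^6·|e^{2z^2}| = 4·r^6 · e^{2r^2} (the factors attain their maxima compatibly on |z|=r). Then log M(r) = log 4 + 6·log r + 2r^2, dominated by the last term, so log log M(r) ~ 2·log r. The polynomial factor 4z^6 contributes only a log r term and does not affect the order. ρ = 2.
Therefore ρ = 2.

Order ρ = 2.


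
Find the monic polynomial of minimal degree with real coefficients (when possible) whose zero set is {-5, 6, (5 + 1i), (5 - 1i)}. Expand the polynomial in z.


The polynomial is p(z) = ∏_{α ∈ S} (z − α), where S = {-5, 6, (5 + 1i), (5 - 1i)}.
Expanding the product yields: p(z) = z^4 -11·z^3 + 6·z^2 + 274·z -780.
Note conjugate pairs combine to real quadratics: (z − (5+1i))(z − (5−1i)) = z² − 10z + 26.
The resulting polynomial has degree 4 and real coefficients as required.

p(z) = z^4 -11·z^3 + 6·z^2 + 274·z -780.


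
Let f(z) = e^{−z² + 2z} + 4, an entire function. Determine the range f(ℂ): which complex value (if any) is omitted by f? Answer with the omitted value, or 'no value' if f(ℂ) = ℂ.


Little Picard bounds the complement of f(ℂ) to at most one point.
The exponent g(z) = −z² + 2z is a nonconstant polynomial, hence surjective onto ℂ. So e^{g(z)} takes every value in {e^w : w ∈ ℂ} = ℂ ∖ {0}. Adding 4 shifts the range to ℂ ∖ {4}. f omits exactly 4.

Omitted value: 4.


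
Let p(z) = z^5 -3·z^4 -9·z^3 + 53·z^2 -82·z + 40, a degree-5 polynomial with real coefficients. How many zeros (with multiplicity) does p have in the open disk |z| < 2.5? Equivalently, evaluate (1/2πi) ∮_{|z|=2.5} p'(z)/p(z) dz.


The zeros of p are: (2 + 1i), (2 - 1i), 2, -4, 1.
Their magnitudes are: 2.236, 2.236, 2, 4, 1.
Zeros with |z| < R = 2.5: (2 + 1i), (2 - 1i), 2, 1.
Count = 4.
By the argument principle, (1/2πi) ∮_{|z|=R} p'(z)/p(z) dz equals exactly this count.

Number of zeros inside |z| < 2.5: 4.


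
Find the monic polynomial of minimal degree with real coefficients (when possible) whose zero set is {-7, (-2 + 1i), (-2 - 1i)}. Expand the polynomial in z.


The polynomial is p(z) = ∏_{α ∈ S} (z − α), where S = {-7, (-2 + 1i), (-2 - 1i)}.
Expanding the product yields: p(z) = z^3 + 11·z^2 + 33·z + 35.
Note conjugate pairs combine to real quadratics: (z − (-2+1i))(z − (-2−1i)) = z² + 4z + 5.
The resulting polynomial has degree 3 and real coefficients as required.

p(z) = z^3 + 11·z^2 + 33·z + 35.


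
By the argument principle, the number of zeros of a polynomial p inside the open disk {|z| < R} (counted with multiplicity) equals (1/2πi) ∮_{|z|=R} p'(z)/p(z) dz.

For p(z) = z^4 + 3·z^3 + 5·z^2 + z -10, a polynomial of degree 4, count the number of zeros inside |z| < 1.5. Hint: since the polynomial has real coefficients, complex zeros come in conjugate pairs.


The zeros of p are: (-1 + 2i), (-1 - 2i), -2, 1.
Their magnitudes are: 2.236, 2.236, 2, 1.
Zeros with |z| < R = 1.5: 1.
Count = 1.
By the argument principle, (1/2πi) ∮_{|z|=R} p'(z)/p(z) dz equals exactly this count.

Number of zeros inside |z| < 1.5: 1.


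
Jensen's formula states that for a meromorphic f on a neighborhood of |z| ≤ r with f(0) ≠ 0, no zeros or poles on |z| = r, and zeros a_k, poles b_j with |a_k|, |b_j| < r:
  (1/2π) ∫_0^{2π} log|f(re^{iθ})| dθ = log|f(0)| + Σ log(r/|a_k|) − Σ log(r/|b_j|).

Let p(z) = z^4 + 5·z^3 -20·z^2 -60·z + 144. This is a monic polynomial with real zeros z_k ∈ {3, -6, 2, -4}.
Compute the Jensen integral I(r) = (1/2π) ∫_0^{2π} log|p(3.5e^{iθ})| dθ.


Zeros: -6, -4, 2, 3; r = 3.5.
Inside |z| < r: 2, 3. Outside (|z| ≥ r): -6, -4.
p(0) = 144, so log|p(0)| = log(144) = 4.9698.
Apply Jensen: I(r) = log|p(0)| + Σ_k log(r/|z_k|), summed over zeros inside |z| < r.
  log(r/|z_k|) for z_k = 3: log(3.5/3) = 0.1542
  log(r/|z_k|) for z_k = 2: log(3.5/2) = 0.5596
  Outside zeros (-6, -4) contribute nothing to the Jensen sum.
Sum over inside zeros: 0.7138.
I(r) = log|p(0)| + (inside sum) = 4.9698 + 0.7138 = 5.6836.
Note: since some zeros are outside |z| ≤ r, the simplified n·log(r) form does NOT apply — only the inside zeros contribute.

I(r) ≈ 5.6836.


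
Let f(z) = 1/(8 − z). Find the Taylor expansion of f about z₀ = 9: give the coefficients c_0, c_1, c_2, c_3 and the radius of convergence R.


Let w = z − z₀, so z = z₀ + w.
Then 8 − z = 8 − (z₀ + w) = (8 − z₀) − w = -1 − w.
f(z) = 1/(-1 − w) = (1/(-1)) · 1/(1 − w/(-1)) = Σ_{n≥0} w^n / (-1)^(n+1).
So c_n = 1/(-1)^(n+1):
  c_0 = 1/(-1)^1 = -1.
  c_1 = 1/(-1)^2 = 1.
  c_2 = 1/(-1)^3 = -1.
  c_3 = 1/(-1)^4 = 1.
The series is valid for |w/d| < 1, i.e. |z − z₀| < |d|.
Radius of convergence: R = |8 − z₀| = |-1| = 1 (distance from z₀ to the singularity z = 8).

c_0 = -1, c_1 = 1, c_2 = -1, c_3 = 1; R = 1.


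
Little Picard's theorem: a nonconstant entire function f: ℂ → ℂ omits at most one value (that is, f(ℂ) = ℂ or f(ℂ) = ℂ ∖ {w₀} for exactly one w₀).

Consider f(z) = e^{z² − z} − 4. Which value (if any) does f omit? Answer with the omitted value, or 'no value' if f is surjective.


Little Picard bounds the complement of f(ℂ) to at most one point.
The exponent g(z) = z² − z is a nonconstant polynomial, hence surjective onto ℂ. So e^{g(z)} takes every value in {e^w : w ∈ ℂ} = ℂ ∖ {0}. Adding -4 shifts the range to ℂ ∖ {-4}. f omits exactly -4.

Omitted value: -4.


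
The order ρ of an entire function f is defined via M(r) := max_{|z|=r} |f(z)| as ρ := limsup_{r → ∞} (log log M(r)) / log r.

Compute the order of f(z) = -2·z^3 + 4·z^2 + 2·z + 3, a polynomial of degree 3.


|f(z)| ≤ Σ|c_k|·r^k = O(r^3) as r → ∞. Polynomial growth is O(e^{r^ε}) for every ε > 0 (since r^3/e^{r^ε} → 0), so ρ ≤ ε for all ε > 0, i.e. ρ = 0. Every nonconstant polynomial has order 0.
Therefore ρ = 0.

Order ρ = 0.


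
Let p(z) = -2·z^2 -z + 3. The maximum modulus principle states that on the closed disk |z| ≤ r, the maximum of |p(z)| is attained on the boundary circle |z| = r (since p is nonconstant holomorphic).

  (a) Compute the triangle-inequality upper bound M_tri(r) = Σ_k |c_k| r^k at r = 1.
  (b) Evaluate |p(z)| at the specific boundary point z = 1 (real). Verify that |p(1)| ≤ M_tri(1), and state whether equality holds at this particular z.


Coefficients: c_0 = 3, c_1 = -1, c_2 = -2. Radius r = 1.
Part (a). Triangle bound: M_tri(r) = Σ_k |c_k| r^k
  = |3|·1^0 + |-1|·1^1 + |-2|·1^2
  = 3 + 1 + 2 = 6.
This bounds M(r) := max_{|z|=r} |p(z)| from above; equality holds iff all terms c_k z^k can be made to align in phase at a single z on |z|=r.
Part (b). At z = 1 (real, on the circle |z| = r):
  p(1) = (3)·1^0 + (-1)·1^1 + (-2)·1^2 = 0.
  |p(1)| = 0.
Check: |p(1)| = 0 ≤ 6 = M_tri(1). ✓ Equality does not hold at z = 1 (the coefficients have mixed signs, so the terms do not all align in phase there).

M_tri(1) = 6; |p(1)| = 0; equality at z=1: no.


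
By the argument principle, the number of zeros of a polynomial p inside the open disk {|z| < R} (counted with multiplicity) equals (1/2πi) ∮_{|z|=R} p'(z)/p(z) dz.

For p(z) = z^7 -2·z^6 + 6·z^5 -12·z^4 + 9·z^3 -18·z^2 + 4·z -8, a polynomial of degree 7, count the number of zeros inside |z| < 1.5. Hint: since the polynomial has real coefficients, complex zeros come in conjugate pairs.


The zeros of p are: 2, (0 + 1i), (0 - 1i), (0 + 2i), (0 - 2i), (0 + 1i), (0 - 1i).
Their magnitudes are: 2, 1, 1, 2, 2, 1, 1.
Zeros with |z| < R = 1.5: (0 + 1i), (0 - 1i), (0 + 1i), (0 - 1i).
Count = 4.
By the argument principle, (1/2πi) ∮_{|z|=R} p'(z)/p(z) dz equals exactly this count.

Number of zeros inside |z| < 1.5: 4.


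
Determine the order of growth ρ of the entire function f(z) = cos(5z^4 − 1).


Write cos(w) = (e^{iw} ± e^{−iw})/(2 or 2i), so |cos(w)| ≤ e^{|w|}. With w = 5z^4 − 1, |w| ≤ 5r^4 + 1 on |z|=r, giving M(r) ≤ e^{5r^4 + 1} and ρ ≤ 4. For the lower bound, choose z on |z|=r with 5z^4 purely imaginary of modulus 5r^4; then |cos(5z^4 − 1)| grows like e^{5r^4}/2, so ρ ≥ 4. Hence ρ = 4.
Therefore ρ = 4.

Order ρ = 4.


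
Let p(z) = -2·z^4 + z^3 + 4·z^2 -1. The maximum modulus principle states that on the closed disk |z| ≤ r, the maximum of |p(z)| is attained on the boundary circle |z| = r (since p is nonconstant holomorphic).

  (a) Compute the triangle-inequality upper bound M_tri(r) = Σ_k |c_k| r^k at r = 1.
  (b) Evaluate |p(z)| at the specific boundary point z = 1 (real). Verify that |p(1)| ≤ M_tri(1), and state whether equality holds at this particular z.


Coefficients: c_0 = -1, c_1 = 0, c_2 = 4, c_3 = 1, c_4 = -2. Radius r = 1.
Part (a). Triangle bound: M_tri(r) = Σ_k |c_k| r^k
  = |-1|·1^0 + |0|·1^1 + |4|·1^2 + |1|·1^3 + |-2|·1^4
  = 1 + 0 + 4 + 1 + 2 = 8.
This bounds M(r) := max_{|z|=r} |p(z)| from above; equality holds iff all terms c_k z^k can be made to align in phase at a single z on |z|=r.
Part (b). At z = 1 (real, on the circle |z| = r):
  p(1) = (-1)·1^0 + (0)·1^1 + (4)·1^2 + (1)·1^3 + (-2)·1^4 = 2.
  |p(1)| = 2.
Check: |p(1)| = 2 ≤ 8 = M_tri(1). ✓ Equality does not hold at z = 1 (the coefficients have mixed signs, so the terms do not all align in phase there).

M_tri(1) = 8; |p(1)| = 2; equality at z=1: no.


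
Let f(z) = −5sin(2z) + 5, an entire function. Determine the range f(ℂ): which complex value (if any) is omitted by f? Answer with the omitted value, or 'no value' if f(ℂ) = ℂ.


Little Picard bounds the complement of f(ℂ) to at most one point.
sin is entire and surjective onto ℂ: for every w ∈ ℂ, sin(ζ) = w has a solution ζ ∈ ℂ (e.g., via the complex inverse arcsin). With ζ = 2z this gives z = ζ/(2). Then -5·sin(2z) takes every value in -5·ℂ = ℂ, and adding 5 is a bijection of ℂ. So f is surjective and omits no value. (Note: only on the real line is sin bounded by [−1, 1].)

Omitted value: no value.


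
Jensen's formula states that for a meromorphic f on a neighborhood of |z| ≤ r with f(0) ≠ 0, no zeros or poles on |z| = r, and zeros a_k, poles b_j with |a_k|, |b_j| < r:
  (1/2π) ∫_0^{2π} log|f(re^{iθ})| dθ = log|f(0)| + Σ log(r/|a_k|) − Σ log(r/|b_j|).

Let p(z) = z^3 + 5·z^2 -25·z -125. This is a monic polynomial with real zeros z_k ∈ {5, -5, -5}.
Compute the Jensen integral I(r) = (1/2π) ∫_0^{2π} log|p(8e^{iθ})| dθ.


Zeros: -5, -5, 5; r = 8.
Inside |z| < r: -5, -5, 5. Outside (|z| ≥ r): ∅.
p(0) = -125, so log|p(0)| = log(125) = 4.8283.
Apply Jensen: I(r) = log|p(0)| + Σ_k log(r/|z_k|), summed over zeros inside |z| < r.
  log(r/|z_k|) for z_k = 5: log(8/5) = 0.4700
  log(r/|z_k|) for z_k = -5: log(8/5) = 0.4700
  log(r/|z_k|) for z_k = -5: log(8/5) = 0.4700
Sum over inside zeros: 1.4100.
I(r) = log|p(0)| + (inside sum) = 4.8283 + 1.4100 = 6.2383.
Closed form (all zeros inside, monic): I(r) = n·log(r) = 3·log(8) = 6.2383. ✓

I(r) ≈ 6.2383.


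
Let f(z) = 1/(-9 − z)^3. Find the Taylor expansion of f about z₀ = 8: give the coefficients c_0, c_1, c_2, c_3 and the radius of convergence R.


Let w = z − z₀, so z = z₀ + w.
Then -9 − z = -9 − (z₀ + w) = (-9 − z₀) − w = -17 − w.
f(z) = 1/(-17 − w)^3 = (1/(-17)^3) · (1 − w/(-17))^{−3}.
By the binomial series (1−u)^{−3} = Σ_{n≥0} C(n+2, 2) u^n for |u|<1, with u = w/(-17):
  c_n = C(n+2, 2) / (-17)^(n+3).
  c_0 = 1/(-17)^3 = -1/4913.
  c_1 = 3/(-17)^4 = 3/83521.
  c_2 = 6/(-17)^5 = -6/1419857.
  c_3 = 10/(-17)^6 = 10/24137569.
The series is valid for |w/d| < 1, i.e. |z − z₀| < |d|.
Radius of convergence: R = |-9 − z₀| = |-17| = 17 (distance from z₀ to the singularity z = -9).

c_0 = -1/4913, c_1 = 3/83521, c_2 = -6/1419857, c_3 = 10/24137569; R = 17.


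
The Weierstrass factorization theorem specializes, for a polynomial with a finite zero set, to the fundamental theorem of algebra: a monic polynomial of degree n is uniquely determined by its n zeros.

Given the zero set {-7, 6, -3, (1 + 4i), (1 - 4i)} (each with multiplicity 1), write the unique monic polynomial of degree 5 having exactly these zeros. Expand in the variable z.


The polynomial is p(z) = ∏_{α ∈ S} (z − α), where S = {-7, 6, -3, (1 + 4i), (1 - 4i)}.
Expanding the product yields: p(z) = z^5 + 2·z^4 -30·z^3 + 20·z^2 -411·z -2142.
Note conjugate pairs combine to real quadratics: (z − (1+4i))(z − (1−4i)) = z² − 2z + 17.
The resulting polynomial has degree 5 and real coefficients as required.

p(z) = z^5 + 2·z^4 -30·z^3 + 20·z^2 -411·z -2142.


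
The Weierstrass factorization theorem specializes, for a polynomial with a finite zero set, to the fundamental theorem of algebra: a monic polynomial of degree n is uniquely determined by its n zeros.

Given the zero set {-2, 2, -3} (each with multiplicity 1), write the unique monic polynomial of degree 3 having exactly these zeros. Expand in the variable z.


The polynomial is p(z) = ∏_{α ∈ S} (z − α), where S = {-2, 2, -3}.
Expanding the product yields: p(z) = z^3 + 3·z^2 -4·z -12.
The resulting polynomial has degree 3 and real coefficients as required.

p(z) = z^3 + 3·z^2 -4·z -12.


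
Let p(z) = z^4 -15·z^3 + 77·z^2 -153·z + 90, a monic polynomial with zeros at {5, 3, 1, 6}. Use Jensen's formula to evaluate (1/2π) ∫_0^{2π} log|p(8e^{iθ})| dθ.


Zeros: 1, 3, 5, 6; r = 8.
Inside |z| < r: 1, 3, 5, 6. Outside (|z| ≥ r): ∅.
p(0) = 90, so log|p(0)| = log(90) = 4.4998.
Apply Jensen: I(r) = log|p(0)| + Σ_k log(r/|z_k|), summed over zeros inside |z| < r.
  log(r/|z_k|) for z_k = 5: log(8/5) = 0.4700
  log(r/|z_k|) for z_k = 3: log(8/3) = 0.9808
  log(r/|z_k|) for z_k = 1: log(8/1) = 2.0794
  log(r/|z_k|) for z_k = 6: log(8/6) = 0.2877
Sum over inside zeros: 3.8180.
I(r) = log|p(0)| + (inside sum) = 4.4998 + 3.8180 = 8.3178.
Closed form (all zeros inside, monic): I(r) = n·log(r) = 4·log(8) = 8.3178. ✓

I(r) ≈ 8.3178.


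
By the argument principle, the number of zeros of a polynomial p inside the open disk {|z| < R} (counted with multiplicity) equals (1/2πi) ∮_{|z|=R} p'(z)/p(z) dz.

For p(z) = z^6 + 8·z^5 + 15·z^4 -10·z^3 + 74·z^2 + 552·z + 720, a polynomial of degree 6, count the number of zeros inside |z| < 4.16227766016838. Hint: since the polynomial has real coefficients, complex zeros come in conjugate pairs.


The zeros of p are: (-3 + 1i), (-3 - 1i), -3, (2 + 2i), (2 - 2i), -3.
Their magnitudes are: 3.162, 3.162, 3, 2.828, 2.828, 3.
Zeros with |z| < R = 4.16227766016838: (-3 + 1i), (-3 - 1i), -3, (2 + 2i), (2 - 2i), -3.
Count = 6.
By the argument principle, (1/2πi) ∮_{|z|=R} p'(z)/p(z) dz equals exactly this count.

Number of zeros inside |z| < 4.16227766016838: 6.


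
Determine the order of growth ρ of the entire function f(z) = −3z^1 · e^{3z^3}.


M(r) = max_{|z|=r} |-3|·|z|^1·|e^{3z^3}| = 3·r^1 · e^{3r^3} (the factors attain their maxima compatibly on |z|=r). Then log M(r) = log 3 + 1·log r + 3r^3, dominated by the last term, so log log M(r) ~ 3·log r. The polynomial factor -3z^1 contributes only a log r term and does not affect the order. ρ = 3.
Therefore ρ = 3.

Order ρ = 3.


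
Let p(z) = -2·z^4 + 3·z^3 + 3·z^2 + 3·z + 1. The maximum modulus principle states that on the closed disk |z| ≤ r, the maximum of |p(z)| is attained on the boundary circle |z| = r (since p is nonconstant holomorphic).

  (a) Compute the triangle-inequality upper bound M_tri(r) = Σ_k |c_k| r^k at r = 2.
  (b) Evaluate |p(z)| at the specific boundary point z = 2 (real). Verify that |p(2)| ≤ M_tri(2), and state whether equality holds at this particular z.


Coefficients: c_0 = 1, c_1 = 3, c_2 = 3, c_3 = 3, c_4 = -2. Radius r = 2.
Part (a). Triangle bound: M_tri(r) = Σ_k |c_k| r^k
  = |1|·2^0 + |3|·2^1 + |3|·2^2 + |3|·2^3 + |-2|·2^4
  = 1 + 6 + 12 + 24 + 32 = 75.
This bounds M(r) := max_{|z|=r} |p(z)| from above; equality holds iff all terms c_k z^k can be made to align in phase at a single z on |z|=r.
Part (b). At z = 2 (real, on the circle |z| = r):
  p(2) = (1)·2^0 + (3)·2^1 + (3)·2^2 + (3)·2^3 + (-2)·2^4 = 11.
  |p(2)| = 11.
Check: |p(2)| = 11 ≤ 75 = M_tri(2). ✓ Equality does not hold at z = 2 (the coefficients have mixed signs, so the terms do not all align in phase there).

M_tri(2) = 75; |p(2)| = 11; equality at z=2: no.


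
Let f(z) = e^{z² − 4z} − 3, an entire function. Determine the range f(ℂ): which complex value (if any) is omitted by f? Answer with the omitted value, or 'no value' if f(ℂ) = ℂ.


Little Picard bounds the complement of f(ℂ) to at most one point.
The exponent g(z) = z² − 4z is a nonconstant polynomial, hence surjective onto ℂ. So e^{g(z)} takes every value in {e^w : w ∈ ℂ} = ℂ ∖ {0}. Adding -3 shifts the range to ℂ ∖ {-3}. f omits exactly -3.

Omitted value: -3.


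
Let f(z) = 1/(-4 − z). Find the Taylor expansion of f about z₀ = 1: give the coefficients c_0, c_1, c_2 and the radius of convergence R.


Let w = z − z₀, so z = z₀ + w.
Then -4 − z = -4 − (z₀ + w) = (-4 − z₀) − w = -5 − w.
f(z) = 1/(-5 − w) = (1/(-5)) · 1/(1 − w/(-5)) = Σ_{n≥0} w^n / (-5)^(n+1).
So c_n = 1/(-5)^(n+1):
  c_0 = 1/(-5)^1 = -1/5.
  c_1 = 1/(-5)^2 = 1/25.
  c_2 = 1/(-5)^3 = -1/125.
The series is valid for |w/d| < 1, i.e. |z − z₀| < |d|.
Radius of convergence: R = |-4 − z₀| = |-5| = 5 (distance from z₀ to the singularity z = -4).

c_0 = -1/5, c_1 = 1/25, c_2 = -1/125; R = 5.


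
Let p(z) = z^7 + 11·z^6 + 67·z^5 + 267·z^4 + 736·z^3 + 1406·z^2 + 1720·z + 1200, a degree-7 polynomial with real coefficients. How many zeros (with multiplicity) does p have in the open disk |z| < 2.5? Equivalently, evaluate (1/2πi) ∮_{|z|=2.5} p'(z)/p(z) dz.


The zeros of p are: (-1 + 2i), (-1 - 2i), (-1 + 3i), (-1 - 3i), -3, (-2 + 2i), (-2 - 2i).
Their magnitudes are: 2.236, 2.236, 3.162, 3.162, 3, 2.828, 2.828.
Zeros with |z| < R = 2.5: (-1 + 2i), (-1 - 2i).
Count = 2.
By the argument principle, (1/2πi) ∮_{|z|=R} p'(z)/p(z) dz equals exactly this count.

Number of zeros inside |z| < 2.5: 2.


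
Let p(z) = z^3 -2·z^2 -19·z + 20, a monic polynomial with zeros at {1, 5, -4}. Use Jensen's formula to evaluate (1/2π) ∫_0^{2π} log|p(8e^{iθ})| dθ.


Zeros: -4, 1, 5; r = 8.
Inside |z| < r: -4, 1, 5. Outside (|z| ≥ r): ∅.
p(0) = 20, so log|p(0)| = log(20) = 2.9957.
Apply Jensen: I(r) = log|p(0)| + Σ_k log(r/|z_k|), summed over zeros inside |z| < r.
  log(r/|z_k|) for z_k = 1: log(8/1) = 2.0794
  log(r/|z_k|) for z_k = 5: log(8/5) = 0.4700
  log(r/|z_k|) for z_k = -4: log(8/4) = 0.6931
Sum over inside zeros: 3.2426.
I(r) = log|p(0)| + (inside sum) = 2.9957 + 3.2426 = 6.2383.
Closed form (all zeros inside, monic): I(r) = n·log(r) = 3·log(8) = 6.2383. ✓

I(r) ≈ 6.2383.


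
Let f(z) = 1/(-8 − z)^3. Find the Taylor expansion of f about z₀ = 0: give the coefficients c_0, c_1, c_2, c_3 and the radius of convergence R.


Let w = z − z₀, so z = z₀ + w.
Then -8 − z = -8 − (z₀ + w) = (-8 − z₀) − w = -8 − w.
f(z) = 1/(-8 − w)^3 = (1/(-8)^3) · (1 − w/(-8))^{−3}.
By the binomial series (1−u)^{−3} = Σ_{n≥0} C(n+2, 2) u^n for |u|<1, with u = w/(-8):
  c_n = C(n+2, 2) / (-8)^(n+3).
  c_0 = 1/(-8)^3 = -1/512.
  c_1 = 3/(-8)^4 = 3/4096.
  c_2 = 6/(-8)^5 = -3/16384.
  c_3 = 10/(-8)^6 = 5/131072.
The series is valid for |w/d| < 1, i.e. |z − z₀| < |d|.
Radius of convergence: R = |-8 − z₀| = |-8| = 8 (distance from z₀ to the singularity z = -8).

c_0 = -1/512, c_1 = 3/4096, c_2 = -3/16384, c_3 = 5/131072; R = 8.


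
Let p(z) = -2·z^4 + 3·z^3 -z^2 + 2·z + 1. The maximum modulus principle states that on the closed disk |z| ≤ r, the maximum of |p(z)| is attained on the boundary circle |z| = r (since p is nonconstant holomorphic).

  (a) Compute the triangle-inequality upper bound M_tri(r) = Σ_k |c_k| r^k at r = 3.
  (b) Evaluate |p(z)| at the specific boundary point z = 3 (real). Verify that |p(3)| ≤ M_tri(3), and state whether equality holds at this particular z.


Coefficients: c_0 = 1, c_1 = 2, c_2 = -1, c_3 = 3, c_4 = -2. Radius r = 3.
Part (a). Triangle bound: M_tri(r) = Σ_k |c_k| r^k
  = |1|·3^0 + |2|·3^1 + |-1|·3^2 + |3|·3^3 + |-2|·3^4
  = 1 + 6 + 9 + 81 + 162 = 259.
This bounds M(r) := max_{|z|=r} |p(z)| from above; equality holds iff all terms c_k z^k can be made to align in phase at a single z on |z|=r.
Part (b). At z = 3 (real, on the circle |z| = r):
  p(3) = (1)·3^0 + (2)·3^1 + (-1)·3^2 + (3)·3^3 + (-2)·3^4 = -83.
  |p(3)| = 83.
Check: |p(3)| = 83 ≤ 259 = M_tri(3). ✓ Equality does not hold at z = 3 (the coefficients have mixed signs, so the terms do not all align in phase there).

M_tri(3) = 259; |p(3)| = 83; equality at z=3: no.


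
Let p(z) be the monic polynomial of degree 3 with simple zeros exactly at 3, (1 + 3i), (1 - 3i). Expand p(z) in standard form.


The polynomial is p(z) = ∏_{α ∈ S} (z − α), where S = {3, (1 + 3i), (1 - 3i)}.
Expanding the product yields: p(z) = z^3 -5·z^2 + 16·z -30.
Note conjugate pairs combine to real quadratics: (z − (1+3i))(z − (1−3i)) = z² − 2z + 10.
The resulting polynomial has degree 3 and real coefficients as required.

p(z) = z^3 -5·z^2 + 16·z -30.


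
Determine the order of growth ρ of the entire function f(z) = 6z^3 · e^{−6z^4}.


M(r) = max_{|z|=r} |6|·|z|^3·|e^{−6z^4}| = 6·r^3 · e^{6r^4} (the factors attain their maxima compatibly on |z|=r). Then log M(r) = log 6 + 3·log r + 6r^4, dominated by the last term, so log log M(r) ~ 4·log r. The polynomial factor 6z^3 contributes only a log r term and does not affect the order. ρ = 4.
Therefore ρ = 4.

Order ρ = 4.


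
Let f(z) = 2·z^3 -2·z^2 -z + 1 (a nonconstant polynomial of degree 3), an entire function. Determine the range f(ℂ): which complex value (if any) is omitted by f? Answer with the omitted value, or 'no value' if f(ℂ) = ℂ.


Little Picard bounds the complement of f(ℂ) to at most one point.
For every w ∈ ℂ, the equation p(z) − w = 0 is a nonconstant polynomial in z and hence has at least one root by the fundamental theorem of algebra. So p is surjective onto ℂ, omitting no value.

Omitted value: no value.


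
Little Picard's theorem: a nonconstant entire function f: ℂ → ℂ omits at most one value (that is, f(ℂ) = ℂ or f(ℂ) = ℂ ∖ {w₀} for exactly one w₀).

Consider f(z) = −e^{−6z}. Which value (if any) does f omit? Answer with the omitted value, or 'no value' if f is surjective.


Little Picard bounds the complement of f(ℂ) to at most one point.
e^{−6z} is never zero on ℂ, so -1·e^{−6z} takes every value in ℂ ∖ {0}. Adding 0 shifts the range to ℂ ∖ {0}. Thus f omits exactly the value 0.

Omitted value: 0.


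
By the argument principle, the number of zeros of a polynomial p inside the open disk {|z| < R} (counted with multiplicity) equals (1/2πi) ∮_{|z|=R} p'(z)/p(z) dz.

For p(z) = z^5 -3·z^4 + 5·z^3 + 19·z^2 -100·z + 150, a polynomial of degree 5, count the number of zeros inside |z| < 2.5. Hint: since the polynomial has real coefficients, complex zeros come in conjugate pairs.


The zeros of p are: (2 + 1i), (2 - 1i), (1 + 3i), (1 - 3i), -3.
Their magnitudes are: 2.236, 2.236, 3.162, 3.162, 3.
Zeros with |z| < R = 2.5: (2 + 1i), (2 - 1i).
Count = 2.
By the argument principle, (1/2πi) ∮_{|z|=R} p'(z)/p(z) dz equals exactly this count.

Number of zeros inside |z| < 2.5: 2.


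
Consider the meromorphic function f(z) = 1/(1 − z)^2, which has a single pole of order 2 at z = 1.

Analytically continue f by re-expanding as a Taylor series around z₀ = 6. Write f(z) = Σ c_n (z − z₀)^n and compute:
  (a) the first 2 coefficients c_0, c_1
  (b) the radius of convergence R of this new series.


Let w = z − z₀, so z = z₀ + w.
Then 1 − z = 1 − (z₀ + w) = (1 − z₀) − w = -5 − w.
f(z) = 1/(-5 − w)^2 = (1/(-5)^2) · (1 − w/(-5))^{−2}.
By the binomial series (1−u)^{−2} = Σ_{n≥0} C(n+1, 1) u^n for |u|<1, with u = w/(-5):
  c_n = C(n+1, 1) / (-5)^(n+2).
  c_0 = 1/(-5)^2 = 1/25.
  c_1 = 2/(-5)^3 = -2/125.
The series is valid for |w/d| < 1, i.e. |z − z₀| < |d|.
Radius of convergence: R = |1 − z₀| = |-5| = 5 (distance from z₀ to the singularity z = 1).

c_0 = 1/25, c_1 = -2/125; R = 5.


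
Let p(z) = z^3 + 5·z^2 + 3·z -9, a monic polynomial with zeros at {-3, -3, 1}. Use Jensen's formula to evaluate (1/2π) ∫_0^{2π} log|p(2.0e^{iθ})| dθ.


Zeros: -3, -3, 1; r = 2.0.
Inside |z| < r: 1. Outside (|z| ≥ r): -3, -3.
p(0) = -9, so log|p(0)| = log(9) = 2.1972.
Apply Jensen: I(r) = log|p(0)| + Σ_k log(r/|z_k|), summed over zeros inside |z| < r.
  log(r/|z_k|) for z_k = 1: log(2.0/1) = 0.6931
  Outside zeros (-3, -3) contribute nothing to the Jensen sum.
Sum over inside zeros: 0.6931.
I(r) = log|p(0)| + (inside sum) = 2.1972 + 0.6931 = 2.8904.
Note: since some zeros are outside |z| ≤ r, the simplified n·log(r) form does NOT apply — only the inside zeros contribute.

I(r) ≈ 2.8904.


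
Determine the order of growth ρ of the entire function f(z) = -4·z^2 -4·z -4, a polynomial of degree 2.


|f(z)| ≤ Σ|c_k|·r^k = O(r^2) as r → ∞. Polynomial growth is O(e^{r^ε}) for every ε > 0 (since r^2/e^{r^ε} → 0), so ρ ≤ ε for all ε > 0, i.e. ρ = 0. Every nonconstant polynomial has order 0.
Therefore ρ = 0.

Order ρ = 0.


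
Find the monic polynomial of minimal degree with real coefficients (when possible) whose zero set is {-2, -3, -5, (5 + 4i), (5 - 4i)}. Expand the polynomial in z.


The polynomial is p(z) = ∏_{α ∈ S} (z − α), where S = {-2, -3, -5, (5 + 4i), (5 - 4i)}.
Expanding the product yields: p(z) = z^5 -28·z^3 + 130·z^2 + 971·z + 1230.
Note conjugate pairs combine to real quadratics: (z − (5+4i))(z − (5−4i)) = z² − 10z + 41.
The resulting polynomial has degree 5 and real coefficients as required.

p(z) = z^5 -28·z^3 + 130·z^2 + 971·z + 1230.


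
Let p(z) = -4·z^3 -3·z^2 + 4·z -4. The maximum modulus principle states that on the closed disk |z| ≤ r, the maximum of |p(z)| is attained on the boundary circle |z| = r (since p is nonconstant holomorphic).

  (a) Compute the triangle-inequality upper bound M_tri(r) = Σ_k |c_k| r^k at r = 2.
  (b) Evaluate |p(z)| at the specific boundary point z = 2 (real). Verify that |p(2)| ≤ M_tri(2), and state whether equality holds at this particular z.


Coefficients: c_0 = -4, c_1 = 4, c_2 = -3, c_3 = -4. Radius r = 2.
Part (a). Triangle bound: M_tri(r) = Σ_k |c_k| r^k
  = |-4|·2^0 + |4|·2^1 + |-3|·2^2 + |-4|·2^3
  = 4 + 8 + 12 + 32 = 56.
This bounds M(r) := max_{|z|=r} |p(z)| from above; equality holds iff all terms c_k z^k can be made to align in phase at a single z on |z|=r.
Part (b). At z = 2 (real, on the circle |z| = r):
  p(2) = (-4)·2^0 + (4)·2^1 + (-3)·2^2 + (-4)·2^3 = -40.
  |p(2)| = 40.
Check: |p(2)| = 40 ≤ 56 = M_tri(2). ✓ Equality does not hold at z = 2 (the coefficients have mixed signs, so the terms do not all align in phase there).

M_tri(2) = 56; |p(2)| = 40; equality at z=2: no.


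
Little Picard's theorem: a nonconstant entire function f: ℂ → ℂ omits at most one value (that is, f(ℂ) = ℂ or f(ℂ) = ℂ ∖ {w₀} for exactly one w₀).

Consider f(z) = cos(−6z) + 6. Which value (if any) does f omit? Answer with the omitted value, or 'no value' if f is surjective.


Little Picard bounds the complement of f(ℂ) to at most one point.
cos is entire and surjective onto ℂ: for every w ∈ ℂ, cos(ζ) = w has a solution ζ ∈ ℂ (e.g., via the complex inverse arccos). With ζ = −6z this gives z = ζ/(-6). Then 1·cos(−6z) takes every value in 1·ℂ = ℂ, and adding 6 is a bijection of ℂ. So f is surjective and omits no value. (Note: only on the real line is cos bounded by [−1, 1].)

Omitted value: no value.


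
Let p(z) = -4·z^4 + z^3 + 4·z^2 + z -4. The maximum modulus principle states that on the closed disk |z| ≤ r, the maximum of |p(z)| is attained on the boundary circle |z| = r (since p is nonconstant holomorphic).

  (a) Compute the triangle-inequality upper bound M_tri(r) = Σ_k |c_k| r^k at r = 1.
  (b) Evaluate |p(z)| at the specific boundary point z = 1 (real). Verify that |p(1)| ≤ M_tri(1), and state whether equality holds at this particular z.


Coefficients: c_0 = -4, c_1 = 1, c_2 = 4, c_3 = 1, c_4 = -4. Radius r = 1.
Part (a). Triangle bound: M_tri(r) = Σ_k |c_k| r^k
  = |-4|·1^0 + |1|·1^1 + |4|·1^2 + |1|·1^3 + |-4|·1^4
  = 4 + 1 + 4 + 1 + 4 = 14.
This bounds M(r) := max_{|z|=r} |p(z)| from above; equality holds iff all terms c_k z^k can be made to align in phase at a single z on |z|=r.
Part (b). At z = 1 (real, on the circle |z| = r):
  p(1) = (-4)·1^0 + (1)·1^1 + (4)·1^2 + (1)·1^3 + (-4)·1^4 = -2.
  |p(1)| = 2.
Check: |p(1)| = 2 ≤ 14 = M_tri(1). ✓ Equality does not hold at z = 1 (the coefficients have mixed signs, so the terms do not all align in phase there).

M_tri(1) = 14; |p(1)| = 2; equality at z=1: no.


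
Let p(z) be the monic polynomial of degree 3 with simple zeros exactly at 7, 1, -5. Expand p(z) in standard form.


The polynomial is p(z) = ∏_{α ∈ S} (z − α), where S = {7, 1, -5}.
Expanding the product yields: p(z) = z^3 -3·z^2 -33·z + 35.
The resulting polynomial has degree 3 and real coefficients as required.

p(z) = z^3 -3·z^2 -33·z + 35.


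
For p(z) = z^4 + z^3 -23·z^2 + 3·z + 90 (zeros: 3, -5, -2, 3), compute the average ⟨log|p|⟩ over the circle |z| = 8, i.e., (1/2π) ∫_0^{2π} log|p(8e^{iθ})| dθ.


Zeros: -5, -2, 3, 3; r = 8.
Inside |z| < r: -5, -2, 3, 3. Outside (|z| ≥ r): ∅.
p(0) = 90, so log|p(0)| = log(90) = 4.4998.
Apply Jensen: I(r) = log|p(0)| + Σ_k log(r/|z_k|), summed over zeros inside |z| < r.
  log(r/|z_k|) for z_k = 3: log(8/3) = 0.9808
  log(r/|z_k|) for z_k = -5: log(8/5) = 0.4700
  log(r/|z_k|) for z_k = -2: log(8/2) = 1.3863
  log(r/|z_k|) for z_k = 3: log(8/3) = 0.9808
Sum over inside zeros: 3.8180.
I(r) = log|p(0)| + (inside sum) = 4.4998 + 3.8180 = 8.3178.
Closed form (all zeros inside, monic): I(r) = n·log(r) = 4·log(8) = 8.3178. ✓

I(r) ≈ 8.3178.
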